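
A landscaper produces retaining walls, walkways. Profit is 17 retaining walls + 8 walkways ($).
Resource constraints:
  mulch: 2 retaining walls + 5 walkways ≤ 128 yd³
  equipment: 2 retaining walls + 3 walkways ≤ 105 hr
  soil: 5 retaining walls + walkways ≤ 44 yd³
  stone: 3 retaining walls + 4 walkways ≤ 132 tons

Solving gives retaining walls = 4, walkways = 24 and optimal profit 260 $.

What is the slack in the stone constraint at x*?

24

stone used = 3·4 + 4·24 = 108; slack = 132 − 108 = 24.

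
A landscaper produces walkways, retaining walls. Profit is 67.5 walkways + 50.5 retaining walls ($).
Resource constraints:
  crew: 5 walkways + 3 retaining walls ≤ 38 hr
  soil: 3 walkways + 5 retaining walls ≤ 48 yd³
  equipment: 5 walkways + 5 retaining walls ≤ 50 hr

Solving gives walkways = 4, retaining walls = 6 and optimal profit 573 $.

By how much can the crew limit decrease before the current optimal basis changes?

Binding constraints: crew, equipment. The basis is B = [[5,3],[5,5]] with det 10.
Per unit decrease in crew, x* moves by d = (-0.5, 0.5).
The basis stays optimal until soil becomes binding; allowable decrease = 6 hr.

6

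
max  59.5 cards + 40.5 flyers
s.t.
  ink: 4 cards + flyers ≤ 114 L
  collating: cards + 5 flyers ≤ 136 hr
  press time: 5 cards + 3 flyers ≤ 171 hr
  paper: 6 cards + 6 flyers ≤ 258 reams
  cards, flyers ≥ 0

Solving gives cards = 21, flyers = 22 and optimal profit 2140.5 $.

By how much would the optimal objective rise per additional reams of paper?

2

Check each constraint at x*: ink 106/114 (slack 8); collating 131/136 (slack 5); press time 171/171 (tight); paper 258/258 (tight).
Slack constraints have shadow price 0 (complementary slackness).
The binding rows give the dual system: 5·y_press time + 6·y_paper = 59.5 and 3·y_press time + 6·y_paper = 40.5.
Solving: y_press time = 9.5, y_paper = 2.
Shadow price of paper = 2.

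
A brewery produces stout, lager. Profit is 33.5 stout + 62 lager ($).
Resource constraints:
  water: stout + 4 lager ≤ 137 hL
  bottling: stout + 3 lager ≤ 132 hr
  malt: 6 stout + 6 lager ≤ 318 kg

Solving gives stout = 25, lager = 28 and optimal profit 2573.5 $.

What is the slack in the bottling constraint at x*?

bottling used = 1·25 + 3·28 = 109; slack = 132 − 109 = 23.

23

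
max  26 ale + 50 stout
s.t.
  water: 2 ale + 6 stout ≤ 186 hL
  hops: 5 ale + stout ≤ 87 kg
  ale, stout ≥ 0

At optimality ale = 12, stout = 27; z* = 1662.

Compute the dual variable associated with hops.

Check each constraint at x*: water 186/186 (tight); hops 87/87 (tight).
Dual feasibility on the basic columns requires 2·y_water + 5·y_hops = 26, 6·y_water + 1·y_hops = 50.
→ y_water = 8 and y_hops = 2.
Shadow price of hops = 2.

2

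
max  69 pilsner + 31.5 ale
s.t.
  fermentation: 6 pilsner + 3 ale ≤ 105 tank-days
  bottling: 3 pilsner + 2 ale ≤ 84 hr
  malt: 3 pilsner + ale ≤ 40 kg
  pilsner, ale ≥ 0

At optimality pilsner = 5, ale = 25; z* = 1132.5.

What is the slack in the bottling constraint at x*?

19

bottling used = 3·5 + 2·25 = 65; slack = 84 − 65 = 19.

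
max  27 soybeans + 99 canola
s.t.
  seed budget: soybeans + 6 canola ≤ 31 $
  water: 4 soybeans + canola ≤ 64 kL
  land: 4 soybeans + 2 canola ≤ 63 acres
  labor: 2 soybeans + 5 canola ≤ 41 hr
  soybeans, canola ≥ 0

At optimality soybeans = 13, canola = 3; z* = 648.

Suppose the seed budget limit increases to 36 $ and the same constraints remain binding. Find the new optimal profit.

693

Check each constraint at x*: seed budget 31/31 (tight); water 55/64 (slack 9); land 58/63 (slack 5); labor 41/41 (tight).
By complementary slackness, y = 0 for the non-binding constraints.
From A_Bᵀ y = c: 1·y_seed budget + 2·y_labor = 27; 6·y_seed budget + 5·y_labor = 99.
→ y_seed budget = 9 and y_labor = 9.
Δz = y_seed budget·Δb = 9 × (5) = 45, so new z* = 648 + 45 = 693.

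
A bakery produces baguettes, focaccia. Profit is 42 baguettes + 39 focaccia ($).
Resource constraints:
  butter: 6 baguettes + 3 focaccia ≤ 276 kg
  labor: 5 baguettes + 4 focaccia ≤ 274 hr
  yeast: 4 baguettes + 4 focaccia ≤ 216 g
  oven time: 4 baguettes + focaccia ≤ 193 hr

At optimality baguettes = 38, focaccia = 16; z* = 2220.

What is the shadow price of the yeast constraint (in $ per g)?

Binding: butter and yeast. Non-binding: labor (20 unused), oven time (25 unused).
Since labor, oven time are not tight, their duals are 0.
From A_Bᵀ y = c: 6·y_butter + 4·y_yeast = 42; 3·y_butter + 4·y_yeast = 39.
→ y_butter = 1 and y_yeast = 9.
Shadow price of yeast = 9.

9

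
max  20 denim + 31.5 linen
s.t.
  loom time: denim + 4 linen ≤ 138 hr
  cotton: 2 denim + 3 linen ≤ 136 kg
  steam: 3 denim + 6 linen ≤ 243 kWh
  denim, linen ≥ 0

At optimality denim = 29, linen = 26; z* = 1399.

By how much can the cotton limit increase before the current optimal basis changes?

Binding constraints: cotton, steam. The basis is B = [[2,3],[3,6]] with det 3.
Per unit increase in cotton, x* moves by d = (2, -1).
The basis stays optimal until linen reaches 0; allowable increase = 26 kg.

26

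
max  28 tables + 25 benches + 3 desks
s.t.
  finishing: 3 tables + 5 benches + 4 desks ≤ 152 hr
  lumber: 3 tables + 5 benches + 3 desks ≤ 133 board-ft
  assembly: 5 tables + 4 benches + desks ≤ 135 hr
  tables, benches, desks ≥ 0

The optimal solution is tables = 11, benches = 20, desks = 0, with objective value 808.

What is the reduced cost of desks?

Check each constraint at x*: finishing 133/152 (slack 19); lumber 133/133 (tight); assembly 135/135 (tight).
Since finishing is not tight, its dual is 0.
From A_Bᵀ y = c: 3·y_lumber + 5·y_assembly = 28; 5·y_lumber + 4·y_assembly = 25.
This yields shadow prices y_lumber = 1, y_assembly = 5.
Reduced cost of desks: c₃ − yᵀa₃ = 3 − (1·3 + 5·1) = 3 − 8 = -5.

-5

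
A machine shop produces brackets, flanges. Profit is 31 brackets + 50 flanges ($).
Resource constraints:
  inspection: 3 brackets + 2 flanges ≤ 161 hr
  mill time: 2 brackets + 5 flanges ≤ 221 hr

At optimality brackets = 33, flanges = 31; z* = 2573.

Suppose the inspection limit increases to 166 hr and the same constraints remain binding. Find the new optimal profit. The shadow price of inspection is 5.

Δb = 5, so new z* = 2573 + (5)·(5) = 2573 + 25 = 2598.

2598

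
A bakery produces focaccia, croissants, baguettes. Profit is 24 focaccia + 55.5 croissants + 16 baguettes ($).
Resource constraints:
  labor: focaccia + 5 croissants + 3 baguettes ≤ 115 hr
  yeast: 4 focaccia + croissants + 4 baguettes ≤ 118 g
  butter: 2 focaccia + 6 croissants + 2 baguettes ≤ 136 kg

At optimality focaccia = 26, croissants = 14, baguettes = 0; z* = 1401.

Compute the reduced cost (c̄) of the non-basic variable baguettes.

-8

Binding: yeast and butter. Non-binding: labor (19 unused).
Slack constraints have shadow price 0 (complementary slackness).
Dual feasibility on the basic columns requires 4·y_yeast + 2·y_butter = 24, 1·y_yeast + 6·y_butter = 55.5.
→ y_yeast = 1.5 and y_butter = 9.
Reduced cost of baguettes: c₃ − yᵀa₃ = 16 − (1.5·4 + 9·2) = 16 − 24 = -8.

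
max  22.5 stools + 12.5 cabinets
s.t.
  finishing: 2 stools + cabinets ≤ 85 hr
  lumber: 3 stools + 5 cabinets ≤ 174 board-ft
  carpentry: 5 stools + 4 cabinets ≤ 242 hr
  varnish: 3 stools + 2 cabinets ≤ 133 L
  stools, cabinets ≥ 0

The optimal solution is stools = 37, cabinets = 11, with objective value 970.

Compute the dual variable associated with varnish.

2.5

Binding: finishing and varnish. Non-binding: lumber (8 unused), carpentry (13 unused).
Slack constraints have shadow price 0 (complementary slackness).
The binding rows give the dual system: 2·y_finishing + 3·y_varnish = 22.5 and 1·y_finishing + 2·y_varnish = 12.5.
→ y_finishing = 7.5 and y_varnish = 2.5.
Shadow price of varnish = 2.5.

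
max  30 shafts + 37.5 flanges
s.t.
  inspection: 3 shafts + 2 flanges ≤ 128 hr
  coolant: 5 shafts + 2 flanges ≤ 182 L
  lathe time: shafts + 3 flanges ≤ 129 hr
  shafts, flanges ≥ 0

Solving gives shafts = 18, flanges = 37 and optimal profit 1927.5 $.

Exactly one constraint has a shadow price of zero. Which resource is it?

coolant

inspection: 128/128 (binding)
coolant: 164/182 (slack 18)
lathe time: 129/129 (binding)
By complementary slackness, a constraint with positive slack has shadow price 0 → coolant.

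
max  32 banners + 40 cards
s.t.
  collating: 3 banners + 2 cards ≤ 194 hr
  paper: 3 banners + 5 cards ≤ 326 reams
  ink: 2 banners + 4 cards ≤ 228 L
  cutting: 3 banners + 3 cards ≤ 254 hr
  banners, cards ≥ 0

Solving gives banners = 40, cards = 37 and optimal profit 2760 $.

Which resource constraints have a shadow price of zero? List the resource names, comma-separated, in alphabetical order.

cutting, paper

collating: 194/194 (binding)
paper: 305/326 (slack 21)
ink: 228/228 (binding)
cutting: 231/254 (slack 23)
By complementary slackness, a constraint with positive slack has shadow price 0 → cutting, paper.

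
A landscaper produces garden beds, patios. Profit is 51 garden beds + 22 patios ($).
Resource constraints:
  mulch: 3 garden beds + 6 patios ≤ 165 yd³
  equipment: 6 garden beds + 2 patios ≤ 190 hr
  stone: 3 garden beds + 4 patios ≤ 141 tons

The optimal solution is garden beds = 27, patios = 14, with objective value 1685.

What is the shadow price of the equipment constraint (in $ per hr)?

8

At the optimum: mulch uses 165 of 165 (binding); equipment uses 190 of 190 (binding); stone uses 137 of 141 (slack = 4).
By complementary slackness, y = 0 for the non-binding constraint.
From A_Bᵀ y = c: 3·y_mulch + 6·y_equipment = 51; 6·y_mulch + 2·y_equipment = 22.
This yields shadow prices y_mulch = 1, y_equipment = 8.
Shadow price of equipment = 8.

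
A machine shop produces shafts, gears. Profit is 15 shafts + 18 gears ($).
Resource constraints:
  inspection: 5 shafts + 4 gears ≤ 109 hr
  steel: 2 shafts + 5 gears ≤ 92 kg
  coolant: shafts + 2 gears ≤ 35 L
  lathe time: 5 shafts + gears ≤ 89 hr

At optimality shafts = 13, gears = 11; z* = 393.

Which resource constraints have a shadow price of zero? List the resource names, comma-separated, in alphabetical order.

inspection: 109/109 (binding)
steel: 81/92 (slack 11)
coolant: 35/35 (binding)
lathe time: 76/89 (slack 13)
By complementary slackness, a constraint with positive slack has shadow price 0 → lathe time, steel.

lathe time, steel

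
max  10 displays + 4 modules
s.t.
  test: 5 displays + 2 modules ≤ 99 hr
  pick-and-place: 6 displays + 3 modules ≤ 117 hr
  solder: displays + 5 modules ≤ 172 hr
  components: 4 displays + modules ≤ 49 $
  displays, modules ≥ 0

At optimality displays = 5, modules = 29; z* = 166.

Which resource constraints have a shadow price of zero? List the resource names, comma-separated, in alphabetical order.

solder, test

test: 83/99 (slack 16)
pick-and-place: 117/117 (binding)
solder: 150/172 (slack 22)
components: 49/49 (binding)
By complementary slackness, a constraint with positive slack has shadow price 0 → solder, test.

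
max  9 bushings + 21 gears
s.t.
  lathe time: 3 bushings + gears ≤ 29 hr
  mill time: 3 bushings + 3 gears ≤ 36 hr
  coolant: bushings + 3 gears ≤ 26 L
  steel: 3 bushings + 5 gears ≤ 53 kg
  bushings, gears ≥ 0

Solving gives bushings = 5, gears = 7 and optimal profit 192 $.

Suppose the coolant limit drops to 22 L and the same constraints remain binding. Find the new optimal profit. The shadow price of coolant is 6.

Δb = -4, so new z* = 192 + (6)·(-4) = 192 − 24 = 168.

168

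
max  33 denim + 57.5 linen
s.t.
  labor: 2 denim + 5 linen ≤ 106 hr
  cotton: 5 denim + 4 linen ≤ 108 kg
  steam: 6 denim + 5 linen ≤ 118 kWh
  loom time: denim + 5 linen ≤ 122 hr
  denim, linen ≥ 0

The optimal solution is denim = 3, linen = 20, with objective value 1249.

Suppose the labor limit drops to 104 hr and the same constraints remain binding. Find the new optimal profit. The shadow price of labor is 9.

Δb = -2, so new z* = 1249 + (9)·(-2) = 1249 − 18 = 1231.

1231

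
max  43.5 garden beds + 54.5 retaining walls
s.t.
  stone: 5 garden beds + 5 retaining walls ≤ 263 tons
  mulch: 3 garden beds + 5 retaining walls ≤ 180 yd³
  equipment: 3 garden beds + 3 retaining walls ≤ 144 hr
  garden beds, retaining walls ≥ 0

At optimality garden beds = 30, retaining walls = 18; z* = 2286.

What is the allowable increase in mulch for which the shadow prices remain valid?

Binding constraints: mulch, equipment. The basis is B = [[3,5],[3,3]] with det -6.
Per unit increase in mulch, x* moves by d = (-0.5, 0.5).
The basis stays optimal until garden beds reaches 0; allowable increase = 60 yd³.

60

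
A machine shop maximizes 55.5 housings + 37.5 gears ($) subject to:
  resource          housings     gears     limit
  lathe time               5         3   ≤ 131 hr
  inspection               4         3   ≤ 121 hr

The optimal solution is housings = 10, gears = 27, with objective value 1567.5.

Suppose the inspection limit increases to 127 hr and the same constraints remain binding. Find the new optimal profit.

Check each constraint at x*: lathe time 131/131 (tight); inspection 121/121 (tight).
From A_Bᵀ y = c: 5·y_lathe time + 4·y_inspection = 55.5; 3·y_lathe time + 3·y_inspection = 37.5.
Solving: y_lathe time = 5.5, y_inspection = 7.
Δz = y_inspection·Δb = 7 × (6) = 42, so new z* = 1567.5 + 42 = 1609.5.

1609.5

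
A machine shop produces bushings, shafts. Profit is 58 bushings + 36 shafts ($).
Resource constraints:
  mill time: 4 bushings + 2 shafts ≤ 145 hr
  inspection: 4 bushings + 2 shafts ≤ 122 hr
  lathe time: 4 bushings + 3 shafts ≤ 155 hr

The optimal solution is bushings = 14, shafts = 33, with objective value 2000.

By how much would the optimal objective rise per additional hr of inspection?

Binding: inspection and lathe time. Non-binding: mill time (23 unused).
Slack constraints have shadow price 0 (complementary slackness).
From A_Bᵀ y = c: 4·y_inspection + 4·y_lathe time = 58; 2·y_inspection + 3·y_lathe time = 36.
→ y_inspection = 7.5 and y_lathe time = 7.
Shadow price of inspection = 7.5.

7.5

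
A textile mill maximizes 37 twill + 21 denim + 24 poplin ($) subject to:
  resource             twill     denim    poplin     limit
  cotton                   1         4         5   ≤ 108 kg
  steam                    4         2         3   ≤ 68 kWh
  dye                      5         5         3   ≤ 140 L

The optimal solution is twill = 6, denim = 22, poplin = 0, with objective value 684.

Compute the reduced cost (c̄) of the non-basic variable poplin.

At the optimum: cotton uses 94 of 108 (slack = 14); steam uses 68 of 68 (binding); dye uses 140 of 140 (binding).
By complementary slackness, y = 0 for the non-binding constraint.
From A_Bᵀ y = c: 4·y_steam + 5·y_dye = 37; 2·y_steam + 5·y_dye = 21.
Solving: y_steam = 8, y_dye = 1.
Reduced cost of poplin: c₃ − yᵀa₃ = 24 − (8·3 + 1·3) = 24 − 27 = -3.

-3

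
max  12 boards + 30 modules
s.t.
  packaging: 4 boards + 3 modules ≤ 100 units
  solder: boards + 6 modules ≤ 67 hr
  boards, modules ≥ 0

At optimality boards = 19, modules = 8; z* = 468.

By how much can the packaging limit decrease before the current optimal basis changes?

66.5

Binding constraints: packaging, solder. The basis is B = [[4,3],[1,6]] with det 21.
Per unit decrease in packaging, x* moves by d = (-0.2857, 0.0476).
The basis stays optimal until boards reaches 0; allowable decrease = 66.5 units.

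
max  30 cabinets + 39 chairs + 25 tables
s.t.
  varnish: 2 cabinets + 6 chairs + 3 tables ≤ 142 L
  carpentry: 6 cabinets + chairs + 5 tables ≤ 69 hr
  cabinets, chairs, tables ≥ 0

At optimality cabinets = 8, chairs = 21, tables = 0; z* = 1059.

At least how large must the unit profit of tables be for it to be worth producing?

33

Both varnish and carpentry are binding at x*.
Dual feasibility on the basic columns requires 2·y_varnish + 6·y_carpentry = 30, 6·y_varnish + 1·y_carpentry = 39.
Solving: y_varnish = 6, y_carpentry = 3.
tables enters the basis when its profit ≥ yᵀa₃ = 6·3 + 3·5 = 33.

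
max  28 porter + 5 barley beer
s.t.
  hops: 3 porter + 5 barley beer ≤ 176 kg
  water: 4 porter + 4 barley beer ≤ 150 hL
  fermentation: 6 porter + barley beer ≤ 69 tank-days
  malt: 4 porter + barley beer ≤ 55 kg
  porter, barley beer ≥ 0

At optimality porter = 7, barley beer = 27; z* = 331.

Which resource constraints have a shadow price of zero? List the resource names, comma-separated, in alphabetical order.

hops, water

hops: 156/176 (slack 20)
water: 136/150 (slack 14)
fermentation: 69/69 (binding)
malt: 55/55 (binding)
By complementary slackness, a constraint with positive slack has shadow price 0 → hops, water.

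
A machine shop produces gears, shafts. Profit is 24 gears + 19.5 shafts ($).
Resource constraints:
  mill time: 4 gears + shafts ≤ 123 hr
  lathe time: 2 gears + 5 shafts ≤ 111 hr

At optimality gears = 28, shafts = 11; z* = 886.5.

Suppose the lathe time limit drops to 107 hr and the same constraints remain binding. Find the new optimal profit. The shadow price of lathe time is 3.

874.5

Δb = -4, so new z* = 886.5 + (3)·(-4) = 886.5 − 12 = 874.5.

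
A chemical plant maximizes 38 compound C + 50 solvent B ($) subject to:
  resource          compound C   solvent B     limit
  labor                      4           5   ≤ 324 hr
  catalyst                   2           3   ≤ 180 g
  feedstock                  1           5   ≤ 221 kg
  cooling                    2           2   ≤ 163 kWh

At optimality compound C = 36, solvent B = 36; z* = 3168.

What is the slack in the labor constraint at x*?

0

labor used = 4·36 + 5·36 = 324; slack = 324 − 324 = 0.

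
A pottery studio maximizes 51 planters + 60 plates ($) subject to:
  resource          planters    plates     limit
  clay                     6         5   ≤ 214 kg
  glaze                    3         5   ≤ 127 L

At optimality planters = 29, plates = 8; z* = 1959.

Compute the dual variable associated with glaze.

At the optimum: clay uses 214 of 214 (binding); glaze uses 127 of 127 (binding).
From A_Bᵀ y = c: 6·y_clay + 3·y_glaze = 51; 5·y_clay + 5·y_glaze = 60.
Solving: y_clay = 5, y_glaze = 7.
Shadow price of glaze = 7.

7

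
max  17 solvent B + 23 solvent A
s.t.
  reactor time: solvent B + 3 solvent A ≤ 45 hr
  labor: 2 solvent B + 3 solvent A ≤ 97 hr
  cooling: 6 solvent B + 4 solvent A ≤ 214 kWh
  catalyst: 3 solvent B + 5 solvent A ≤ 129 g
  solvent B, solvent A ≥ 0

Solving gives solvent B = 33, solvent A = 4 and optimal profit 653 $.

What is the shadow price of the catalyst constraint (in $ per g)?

0

Binding: reactor time and cooling. Non-binding: labor (19 unused), catalyst (10 unused).
Slack constraints have shadow price 0 (complementary slackness).
From A_Bᵀ y = c: 1·y_reactor time + 6·y_cooling = 17; 3·y_reactor time + 4·y_cooling = 23.
→ y_reactor time = 5 and y_cooling = 2.
Shadow price of catalyst = 0.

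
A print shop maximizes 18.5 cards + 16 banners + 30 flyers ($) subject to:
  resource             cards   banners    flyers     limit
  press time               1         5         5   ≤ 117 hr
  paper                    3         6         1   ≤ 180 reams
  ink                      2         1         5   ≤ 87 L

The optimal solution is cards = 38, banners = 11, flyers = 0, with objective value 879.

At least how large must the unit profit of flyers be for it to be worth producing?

36.5

Check each constraint at x*: press time 93/117 (slack 24); paper 180/180 (tight); ink 87/87 (tight).
By complementary slackness, y = 0 for the non-binding constraint.
The binding rows give the dual system: 3·y_paper + 2·y_ink = 18.5 and 6·y_paper + 1·y_ink = 16.
→ y_paper = 1.5 and y_ink = 7.
flyers enters the basis when its profit ≥ yᵀa₃ = 1.5·1 + 7·5 = 36.5.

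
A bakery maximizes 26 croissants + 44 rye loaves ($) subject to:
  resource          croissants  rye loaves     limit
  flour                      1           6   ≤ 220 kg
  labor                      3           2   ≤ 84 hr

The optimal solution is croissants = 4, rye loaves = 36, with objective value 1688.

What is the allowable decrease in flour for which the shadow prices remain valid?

192

Binding constraints: flour, labor. The basis is B = [[1,6],[3,2]] with det -16.
Per unit decrease in flour, x* moves by d = (0.125, -0.1875).
The basis stays optimal until rye loaves reaches 0; allowable decrease = 192 kg.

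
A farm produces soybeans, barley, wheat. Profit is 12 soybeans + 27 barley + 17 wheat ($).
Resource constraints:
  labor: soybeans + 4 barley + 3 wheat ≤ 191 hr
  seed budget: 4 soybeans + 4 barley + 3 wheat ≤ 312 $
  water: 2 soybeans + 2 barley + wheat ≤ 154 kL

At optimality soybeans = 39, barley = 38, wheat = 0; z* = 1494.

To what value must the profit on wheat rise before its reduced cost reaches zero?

18.5

Check each constraint at x*: labor 191/191 (tight); seed budget 308/312 (slack 4); water 154/154 (tight).
Since seed budget is not tight, its dual is 0.
The binding rows give the dual system: 1·y_labor + 2·y_water = 12 and 4·y_labor + 2·y_water = 27.
Solving: y_labor = 5, y_water = 3.5.
wheat enters the basis when its profit ≥ yᵀa₃ = 5·3 + 3.5·1 = 18.5.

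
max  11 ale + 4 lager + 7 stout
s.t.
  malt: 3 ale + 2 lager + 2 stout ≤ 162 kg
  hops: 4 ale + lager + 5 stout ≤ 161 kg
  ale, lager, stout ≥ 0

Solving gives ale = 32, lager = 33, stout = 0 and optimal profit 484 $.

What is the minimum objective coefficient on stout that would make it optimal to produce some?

At the optimum: malt uses 162 of 162 (binding); hops uses 161 of 161 (binding).
The binding rows give the dual system: 3·y_malt + 4·y_hops = 11 and 2·y_malt + 1·y_hops = 4.
This yields shadow prices y_malt = 1, y_hops = 2.
stout enters the basis when its profit ≥ yᵀa₃ = 1·2 + 2·5 = 12.

12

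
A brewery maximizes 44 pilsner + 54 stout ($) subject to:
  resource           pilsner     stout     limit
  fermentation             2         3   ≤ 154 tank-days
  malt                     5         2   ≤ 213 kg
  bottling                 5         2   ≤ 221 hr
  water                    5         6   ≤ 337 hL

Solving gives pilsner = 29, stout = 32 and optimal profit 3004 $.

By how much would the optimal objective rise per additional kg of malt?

At the optimum: fermentation uses 154 of 154 (binding); malt uses 209 of 213 (slack = 4); bottling uses 209 of 221 (slack = 12); water uses 337 of 337 (binding).
Since malt, bottling are not tight, their duals are 0.
From A_Bᵀ y = c: 2·y_fermentation + 5·y_water = 44; 3·y_fermentation + 6·y_water = 54.
Solving: y_fermentation = 2, y_water = 8.
Shadow price of malt = 0.

0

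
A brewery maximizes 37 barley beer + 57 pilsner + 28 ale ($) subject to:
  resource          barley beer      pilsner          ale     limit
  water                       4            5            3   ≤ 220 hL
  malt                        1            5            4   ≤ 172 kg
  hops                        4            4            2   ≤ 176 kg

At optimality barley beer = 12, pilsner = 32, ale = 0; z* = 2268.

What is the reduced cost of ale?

Binding: malt and hops. Non-binding: water (12 unused).
By complementary slackness, y = 0 for the non-binding constraint.
From A_Bᵀ y = c: 1·y_malt + 4·y_hops = 37; 5·y_malt + 4·y_hops = 57.
Solving: y_malt = 5, y_hops = 8.
Reduced cost of ale: c₃ − yᵀa₃ = 28 − (5·4 + 8·2) = 28 − 36 = -8.

-8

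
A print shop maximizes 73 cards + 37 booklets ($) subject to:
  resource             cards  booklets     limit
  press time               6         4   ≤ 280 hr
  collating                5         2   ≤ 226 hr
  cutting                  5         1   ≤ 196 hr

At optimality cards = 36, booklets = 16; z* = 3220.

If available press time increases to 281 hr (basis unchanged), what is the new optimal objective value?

3228

At the optimum: press time uses 280 of 280 (binding); collating uses 212 of 226 (slack = 14); cutting uses 196 of 196 (binding).
By complementary slackness, y = 0 for the non-binding constraint.
From A_Bᵀ y = c: 6·y_press time + 5·y_cutting = 73; 4·y_press time + 1·y_cutting = 37.
This yields shadow prices y_press time = 8, y_cutting = 5.
Δz = y_press time·Δb = 8 × (1) = 8, so new z* = 3220 + 8 = 3228.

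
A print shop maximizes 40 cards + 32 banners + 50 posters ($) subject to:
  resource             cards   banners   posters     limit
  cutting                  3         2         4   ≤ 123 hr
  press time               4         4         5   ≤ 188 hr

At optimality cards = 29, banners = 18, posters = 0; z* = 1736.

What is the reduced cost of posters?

At the optimum: cutting uses 123 of 123 (binding); press time uses 188 of 188 (binding).
The binding rows give the dual system: 3·y_cutting + 4·y_press time = 40 and 2·y_cutting + 4·y_press time = 32.
→ y_cutting = 8 and y_press time = 4.
Reduced cost of posters: c₃ − yᵀa₃ = 50 − (8·4 + 4·5) = 50 − 52 = -2.

-2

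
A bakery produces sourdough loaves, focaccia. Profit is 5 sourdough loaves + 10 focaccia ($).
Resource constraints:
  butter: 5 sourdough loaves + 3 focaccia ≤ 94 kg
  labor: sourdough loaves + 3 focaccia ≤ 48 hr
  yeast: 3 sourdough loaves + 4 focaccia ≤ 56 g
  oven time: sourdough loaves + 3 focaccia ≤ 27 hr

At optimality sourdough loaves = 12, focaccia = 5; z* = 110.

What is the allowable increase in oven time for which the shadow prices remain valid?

15

Binding constraints: yeast, oven time. The basis is B = [[3,4],[1,3]] with det 5.
Per unit increase in oven time, x* moves by d = (-0.8, 0.6).
The basis stays optimal until sourdough loaves reaches 0; allowable increase = 15 hr.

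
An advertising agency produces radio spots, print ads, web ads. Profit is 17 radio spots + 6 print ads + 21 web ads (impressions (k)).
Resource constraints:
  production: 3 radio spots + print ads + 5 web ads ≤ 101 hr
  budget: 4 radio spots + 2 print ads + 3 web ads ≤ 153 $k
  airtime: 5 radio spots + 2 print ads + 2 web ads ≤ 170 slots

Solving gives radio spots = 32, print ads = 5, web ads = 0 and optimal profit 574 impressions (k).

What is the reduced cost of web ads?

Check each constraint at x*: production 101/101 (tight); budget 138/153 (slack 15); airtime 170/170 (tight).
Since budget is not tight, its dual is 0.
Dual feasibility on the basic columns requires 3·y_production + 5·y_airtime = 17, 1·y_production + 2·y_airtime = 6.
Solving: y_production = 4, y_airtime = 1.
Reduced cost of web ads: c₃ − yᵀa₃ = 21 − (4·5 + 1·2) = 21 − 22 = -1.

-1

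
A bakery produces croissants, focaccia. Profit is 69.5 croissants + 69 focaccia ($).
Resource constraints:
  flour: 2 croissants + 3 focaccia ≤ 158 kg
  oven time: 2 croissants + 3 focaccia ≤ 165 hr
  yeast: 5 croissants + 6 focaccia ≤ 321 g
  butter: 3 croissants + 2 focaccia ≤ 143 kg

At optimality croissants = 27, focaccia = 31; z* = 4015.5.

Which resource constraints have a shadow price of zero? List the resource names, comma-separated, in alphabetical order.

flour: 147/158 (slack 11)
oven time: 147/165 (slack 18)
yeast: 321/321 (binding)
butter: 143/143 (binding)
By complementary slackness, a constraint with positive slack has shadow price 0 → flour, oven time.

flour, oven time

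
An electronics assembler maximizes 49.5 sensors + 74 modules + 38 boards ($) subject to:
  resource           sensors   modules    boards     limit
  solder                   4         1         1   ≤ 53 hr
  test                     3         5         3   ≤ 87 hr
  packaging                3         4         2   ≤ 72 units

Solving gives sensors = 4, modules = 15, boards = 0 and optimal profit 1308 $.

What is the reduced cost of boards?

-3

Check each constraint at x*: solder 31/53 (slack 22); test 87/87 (tight); packaging 72/72 (tight).
By complementary slackness, y = 0 for the non-binding constraint.
Dual feasibility on the basic columns requires 3·y_test + 3·y_packaging = 49.5, 5·y_test + 4·y_packaging = 74.
Solving: y_test = 8, y_packaging = 8.5.
Reduced cost of boards: c₃ − yᵀa₃ = 38 − (8·3 + 8.5·2) = 38 − 41 = -3.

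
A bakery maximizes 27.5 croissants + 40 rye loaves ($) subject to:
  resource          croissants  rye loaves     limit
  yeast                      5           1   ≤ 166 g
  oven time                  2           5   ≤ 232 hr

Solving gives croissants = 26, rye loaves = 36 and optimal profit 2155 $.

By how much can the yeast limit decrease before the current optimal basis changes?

119.6

Binding constraints: yeast, oven time. The basis is B = [[5,1],[2,5]] with det 23.
Per unit decrease in yeast, x* moves by d = (-0.2174, 0.087).
The basis stays optimal until croissants reaches 0; allowable decrease = 119.6 g.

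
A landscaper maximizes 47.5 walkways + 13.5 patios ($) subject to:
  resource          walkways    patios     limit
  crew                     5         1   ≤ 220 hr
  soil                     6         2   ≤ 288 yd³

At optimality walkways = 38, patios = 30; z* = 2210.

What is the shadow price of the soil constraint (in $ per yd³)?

5

Both crew and soil are binding at x*.
Dual feasibility on the basic columns requires 5·y_crew + 6·y_soil = 47.5, 1·y_crew + 2·y_soil = 13.5.
This yields shadow prices y_crew = 3.5, y_soil = 5.
Shadow price of soil = 5.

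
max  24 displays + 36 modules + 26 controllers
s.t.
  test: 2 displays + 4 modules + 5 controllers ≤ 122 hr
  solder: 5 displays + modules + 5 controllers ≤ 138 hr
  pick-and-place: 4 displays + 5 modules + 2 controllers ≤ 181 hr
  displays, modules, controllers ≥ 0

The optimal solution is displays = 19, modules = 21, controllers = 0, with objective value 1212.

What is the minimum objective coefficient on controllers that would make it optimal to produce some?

Check each constraint at x*: test 122/122 (tight); solder 116/138 (slack 22); pick-and-place 181/181 (tight).
Slack constraints have shadow price 0 (complementary slackness).
The binding rows give the dual system: 2·y_test + 4·y_pick-and-place = 24 and 4·y_test + 5·y_pick-and-place = 36.
→ y_test = 4 and y_pick-and-place = 4.
controllers enters the basis when its profit ≥ yᵀa₃ = 4·5 + 4·2 = 28.

28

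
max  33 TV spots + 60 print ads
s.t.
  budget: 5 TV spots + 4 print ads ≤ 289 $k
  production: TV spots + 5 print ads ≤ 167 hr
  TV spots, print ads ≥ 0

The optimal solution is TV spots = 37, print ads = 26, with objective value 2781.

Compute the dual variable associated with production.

At the optimum: budget uses 289 of 289 (binding); production uses 167 of 167 (binding).
The binding rows give the dual system: 5·y_budget + 1·y_production = 33 and 4·y_budget + 5·y_production = 60.
Solving: y_budget = 5, y_production = 8.
Shadow price of production = 8.

8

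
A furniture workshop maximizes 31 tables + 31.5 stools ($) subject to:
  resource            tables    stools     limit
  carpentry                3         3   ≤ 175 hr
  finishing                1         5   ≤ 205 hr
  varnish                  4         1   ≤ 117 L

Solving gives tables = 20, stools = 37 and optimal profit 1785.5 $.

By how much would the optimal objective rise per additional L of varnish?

At the optimum: carpentry uses 171 of 175 (slack = 4); finishing uses 205 of 205 (binding); varnish uses 117 of 117 (binding).
By complementary slackness, y = 0 for the non-binding constraint.
Dual feasibility on the basic columns requires 1·y_finishing + 4·y_varnish = 31, 5·y_finishing + 1·y_varnish = 31.5.
This yields shadow prices y_finishing = 5, y_varnish = 6.5.
Shadow price of varnish = 6.5.

6.5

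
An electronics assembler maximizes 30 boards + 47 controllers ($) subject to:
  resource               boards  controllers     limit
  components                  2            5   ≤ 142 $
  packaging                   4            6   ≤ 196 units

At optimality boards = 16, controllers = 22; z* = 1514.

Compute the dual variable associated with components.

Both components and packaging are binding at x*.
Dual feasibility on the basic columns requires 2·y_components + 4·y_packaging = 30, 5·y_components + 6·y_packaging = 47.
Solving: y_components = 1, y_packaging = 7.
Shadow price of components = 1.

1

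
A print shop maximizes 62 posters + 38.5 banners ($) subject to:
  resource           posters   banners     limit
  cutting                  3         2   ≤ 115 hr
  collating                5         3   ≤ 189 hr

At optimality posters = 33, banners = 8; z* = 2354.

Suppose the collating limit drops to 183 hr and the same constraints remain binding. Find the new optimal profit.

Both cutting and collating are binding at x*.
From A_Bᵀ y = c: 3·y_cutting + 5·y_collating = 62; 2·y_cutting + 3·y_collating = 38.5.
→ y_cutting = 6.5 and y_collating = 8.5.
Δz = y_collating·Δb = 8.5 × (-6) = -51, so new z* = 2354 − 51 = 2303.

2303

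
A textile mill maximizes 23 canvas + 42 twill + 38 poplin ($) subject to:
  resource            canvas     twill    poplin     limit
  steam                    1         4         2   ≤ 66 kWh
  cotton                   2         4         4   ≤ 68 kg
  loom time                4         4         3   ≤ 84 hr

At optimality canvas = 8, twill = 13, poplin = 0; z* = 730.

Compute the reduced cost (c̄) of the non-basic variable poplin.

Check each constraint at x*: steam 60/66 (slack 6); cotton 68/68 (tight); loom time 84/84 (tight).
Slack constraints have shadow price 0 (complementary slackness).
From A_Bᵀ y = c: 2·y_cotton + 4·y_loom time = 23; 4·y_cotton + 4·y_loom time = 42.
Solving: y_cotton = 9.5, y_loom time = 1.
Reduced cost of poplin: c₃ − yᵀa₃ = 38 − (9.5·4 + 1·3) = 38 − 41 = -3.

-3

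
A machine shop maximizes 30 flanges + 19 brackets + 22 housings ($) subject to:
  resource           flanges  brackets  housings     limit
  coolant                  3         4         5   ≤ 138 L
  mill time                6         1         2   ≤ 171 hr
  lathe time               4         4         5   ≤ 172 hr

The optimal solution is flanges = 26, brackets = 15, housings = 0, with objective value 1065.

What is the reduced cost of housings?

-4

Binding: coolant and mill time. Non-binding: lathe time (8 unused).
By complementary slackness, y = 0 for the non-binding constraint.
Dual feasibility on the basic columns requires 3·y_coolant + 6·y_mill time = 30, 4·y_coolant + 1·y_mill time = 19.
Solving: y_coolant = 4, y_mill time = 3.
Reduced cost of housings: c₃ − yᵀa₃ = 22 − (4·5 + 3·2) = 22 − 26 = -4.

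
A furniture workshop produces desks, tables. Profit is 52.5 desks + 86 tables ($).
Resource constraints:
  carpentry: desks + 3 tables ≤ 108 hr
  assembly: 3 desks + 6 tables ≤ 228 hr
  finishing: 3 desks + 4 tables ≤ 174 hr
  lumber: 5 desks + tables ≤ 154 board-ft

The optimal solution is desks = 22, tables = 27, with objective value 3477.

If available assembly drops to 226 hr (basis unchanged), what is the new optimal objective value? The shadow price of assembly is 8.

Δb = -2, so new z* = 3477 + (8)·(-2) = 3477 − 16 = 3461.

3461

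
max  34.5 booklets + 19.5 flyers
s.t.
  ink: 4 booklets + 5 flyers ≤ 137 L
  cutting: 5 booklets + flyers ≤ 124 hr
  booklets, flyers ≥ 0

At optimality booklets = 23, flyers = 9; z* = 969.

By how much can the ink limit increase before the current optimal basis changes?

Binding constraints: ink, cutting. The basis is B = [[4,5],[5,1]] with det -21.
Per unit increase in ink, x* moves by d = (-0.0476, 0.2381).
The basis stays optimal until booklets reaches 0; allowable increase = 483 L.

483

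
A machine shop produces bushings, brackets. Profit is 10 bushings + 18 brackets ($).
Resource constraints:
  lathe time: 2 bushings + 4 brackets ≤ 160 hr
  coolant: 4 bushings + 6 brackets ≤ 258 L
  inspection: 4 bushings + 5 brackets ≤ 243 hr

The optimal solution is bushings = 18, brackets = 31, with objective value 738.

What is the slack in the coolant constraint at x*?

coolant used = 4·18 + 6·31 = 258; slack = 258 − 258 = 0.

0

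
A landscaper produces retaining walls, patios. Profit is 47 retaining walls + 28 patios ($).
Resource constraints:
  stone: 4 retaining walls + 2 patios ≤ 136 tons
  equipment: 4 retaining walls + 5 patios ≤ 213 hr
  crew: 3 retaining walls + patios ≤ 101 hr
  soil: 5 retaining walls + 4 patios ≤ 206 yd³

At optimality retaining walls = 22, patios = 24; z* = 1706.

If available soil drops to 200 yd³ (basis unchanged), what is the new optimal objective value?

1688

At the optimum: stone uses 136 of 136 (binding); equipment uses 208 of 213 (slack = 5); crew uses 90 of 101 (slack = 11); soil uses 206 of 206 (binding).
Since equipment, crew are not tight, their duals are 0.
The binding rows give the dual system: 4·y_stone + 5·y_soil = 47 and 2·y_stone + 4·y_soil = 28.
This yields shadow prices y_stone = 8, y_soil = 3.
Δz = y_soil·Δb = 3 × (-6) = -18, so new z* = 1706 − 18 = 1688.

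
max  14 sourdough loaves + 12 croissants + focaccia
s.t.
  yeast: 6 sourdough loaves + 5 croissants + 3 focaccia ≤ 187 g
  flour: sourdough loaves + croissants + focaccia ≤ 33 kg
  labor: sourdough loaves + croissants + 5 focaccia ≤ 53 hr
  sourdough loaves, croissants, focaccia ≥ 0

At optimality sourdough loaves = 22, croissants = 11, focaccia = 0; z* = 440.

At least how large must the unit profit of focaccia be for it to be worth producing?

Binding: yeast and flour. Non-binding: labor (20 unused).
Slack constraints have shadow price 0 (complementary slackness).
The binding rows give the dual system: 6·y_yeast + 1·y_flour = 14 and 5·y_yeast + 1·y_flour = 12.
→ y_yeast = 2 and y_flour = 2.
focaccia enters the basis when its profit ≥ yᵀa₃ = 2·3 + 2·1 = 8.

8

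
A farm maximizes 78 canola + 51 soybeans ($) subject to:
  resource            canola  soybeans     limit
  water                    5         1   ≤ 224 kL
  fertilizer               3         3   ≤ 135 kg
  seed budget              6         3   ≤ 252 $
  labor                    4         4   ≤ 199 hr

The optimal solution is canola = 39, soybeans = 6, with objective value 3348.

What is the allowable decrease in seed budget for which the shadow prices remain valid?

Binding constraints: fertilizer, seed budget. The basis is B = [[3,3],[6,3]] with det -9.
Per unit decrease in seed budget, x* moves by d = (-0.3333, 0.3333).
The basis stays optimal until canola reaches 0; allowable decrease = 117 $.

117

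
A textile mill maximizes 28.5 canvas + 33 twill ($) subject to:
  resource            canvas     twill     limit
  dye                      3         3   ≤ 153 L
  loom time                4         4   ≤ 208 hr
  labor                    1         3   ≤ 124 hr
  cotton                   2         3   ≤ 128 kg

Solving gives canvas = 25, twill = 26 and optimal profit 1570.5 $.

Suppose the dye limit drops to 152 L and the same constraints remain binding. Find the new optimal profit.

1564

Binding: dye and cotton. Non-binding: loom time (4 unused), labor (21 unused).
By complementary slackness, y = 0 for the non-binding constraints.
From A_Bᵀ y = c: 3·y_dye + 2·y_cotton = 28.5; 3·y_dye + 3·y_cotton = 33.
→ y_dye = 6.5 and y_cotton = 4.5.
Δz = y_dye·Δb = 6.5 × (-1) = -6.5, so new z* = 1570.5 − 6.5 = 1564.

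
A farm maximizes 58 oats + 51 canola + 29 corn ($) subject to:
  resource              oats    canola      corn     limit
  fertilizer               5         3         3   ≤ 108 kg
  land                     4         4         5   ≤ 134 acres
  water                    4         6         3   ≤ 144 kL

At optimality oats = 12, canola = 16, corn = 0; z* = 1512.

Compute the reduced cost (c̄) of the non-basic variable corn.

Check each constraint at x*: fertilizer 108/108 (tight); land 112/134 (slack 22); water 144/144 (tight).
By complementary slackness, y = 0 for the non-binding constraint.
The binding rows give the dual system: 5·y_fertilizer + 4·y_water = 58 and 3·y_fertilizer + 6·y_water = 51.
Solving: y_fertilizer = 8, y_water = 4.5.
Reduced cost of corn: c₃ − yᵀa₃ = 29 − (8·3 + 4.5·3) = 29 − 37.5 = -8.5.

-8.5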